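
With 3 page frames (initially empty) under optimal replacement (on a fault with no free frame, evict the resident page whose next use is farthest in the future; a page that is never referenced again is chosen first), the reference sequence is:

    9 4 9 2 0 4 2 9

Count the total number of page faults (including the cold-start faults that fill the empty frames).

5

9 -> fault, frames (9)
4 -> fault, frames (9 4)
9 -> hit
2 -> fault, frames (9 4 2)
0 -> fault, evict 9, frames (4 2 0)
4 -> hit
2 -> hit
9 -> fault, evict 0, frames (4 2 9)
Page faults: 5.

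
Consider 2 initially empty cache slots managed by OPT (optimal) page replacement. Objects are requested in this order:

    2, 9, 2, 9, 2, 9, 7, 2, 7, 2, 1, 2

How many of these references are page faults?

4

2: fault, frames {2}
9: fault, frames {2,9}
2: hit
9: hit
2: hit
9: hit
7: fault, evict 9, frames {2,7}
2: hit
7: hit
2: hit
1: fault, evict 7, frames {2,1}
2: hit
Page faults: 4.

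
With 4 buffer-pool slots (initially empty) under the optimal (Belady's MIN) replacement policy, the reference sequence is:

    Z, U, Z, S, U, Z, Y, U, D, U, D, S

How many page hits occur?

7

Z -> fault, frames (Z)
U -> fault, frames (Z U)
Z -> hit
S -> fault, frames (Z U S)
U -> hit
Z -> hit
Y -> fault, frames (Z U S Y)
U -> hit
D -> fault, evict Y, frames (Z U S D)
U -> hit
D -> hit
S -> hit
Hits: 7.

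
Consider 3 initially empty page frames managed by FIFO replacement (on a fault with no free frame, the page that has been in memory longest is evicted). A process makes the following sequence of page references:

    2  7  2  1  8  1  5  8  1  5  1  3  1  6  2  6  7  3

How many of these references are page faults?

2: fault, frames {2}
7: fault, frames {2,7}
2: hit
1: fault, frames {2,7,1}
8: fault, evict 2, frames {7,1,8}
1: hit
5: fault, evict 7, frames {1,8,5}
8: hit
1: hit
5: hit
1: hit
3: fault, evict 1, frames {8,5,3}
1: fault, evict 8, frames {5,3,1}
6: fault, evict 5, frames {3,1,6}
2: fault, evict 3, frames {1,6,2}
6: hit
7: fault, evict 1, frames {6,2,7}
3: fault, evict 6, frames {2,7,3}
Page faults: 11.

11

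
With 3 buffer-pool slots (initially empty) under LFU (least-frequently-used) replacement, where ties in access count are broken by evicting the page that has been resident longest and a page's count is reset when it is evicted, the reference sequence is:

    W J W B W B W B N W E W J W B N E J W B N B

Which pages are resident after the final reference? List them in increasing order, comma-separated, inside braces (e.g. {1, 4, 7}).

{B, N, W}

W -> fault, frames (W)
J -> fault, frames (W J)
W -> hit
B -> fault, frames (W J B)
W -> hit
B -> hit
W -> hit
B -> hit
N -> fault, evict J, frames (W B N)
W -> hit
E -> fault, evict N, frames (W B E)
W -> hit
J -> fault, evict E, frames (W B J)
W -> hit
B -> hit
N -> fault, evict J, frames (W B N)
E -> fault, evict N, frames (W B E)
J -> fault, evict E, frames (W B J)
W -> hit
B -> hit
N -> fault, evict J, frames (W B N)
B -> hit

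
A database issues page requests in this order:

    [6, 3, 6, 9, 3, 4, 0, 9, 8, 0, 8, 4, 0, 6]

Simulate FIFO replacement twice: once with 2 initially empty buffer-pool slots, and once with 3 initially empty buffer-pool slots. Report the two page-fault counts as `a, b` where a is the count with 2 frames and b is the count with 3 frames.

2 frames: F F . F . F F F F F . F . F → 10 faults.
3 frames: F F . F . F F . F . . . . F → 7 faults.
7 < 10: adding a frame reduced faults, as is typical.

10, 7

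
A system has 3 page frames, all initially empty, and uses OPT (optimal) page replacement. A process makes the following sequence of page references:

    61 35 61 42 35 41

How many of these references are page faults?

61: fault, frames (61)
35: fault, frames (61 35)
61: hit
42: fault, frames (61 35 42)
35: hit
41: fault, evict 42, frames (61 35 41)
Page faults: 4.

4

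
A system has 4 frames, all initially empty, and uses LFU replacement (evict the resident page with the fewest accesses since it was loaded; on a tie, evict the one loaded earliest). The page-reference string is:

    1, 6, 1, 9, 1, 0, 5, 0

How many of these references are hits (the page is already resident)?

1 → miss, frames [1]
6 → miss, frames [1, 6]
1 → hit
9 → miss, frames [1, 6, 9]
1 → hit
0 → miss, frames [1, 6, 9, 0]
5 → miss, evict 6, frames [1, 9, 0, 5]
0 → hit
Hits: 3.

3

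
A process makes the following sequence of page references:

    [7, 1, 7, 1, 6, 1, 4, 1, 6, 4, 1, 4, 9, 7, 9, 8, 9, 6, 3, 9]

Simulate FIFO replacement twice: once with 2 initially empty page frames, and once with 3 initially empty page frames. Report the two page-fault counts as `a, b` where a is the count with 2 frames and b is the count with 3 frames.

15, 10

2 frames: F F . . F . F F F F F . F F . F F F F F → 15 faults.
3 frames: F F . . F . F . . . . . F F . F . F F F → 10 faults.
10 < 15: adding a frame reduced faults, as is typical.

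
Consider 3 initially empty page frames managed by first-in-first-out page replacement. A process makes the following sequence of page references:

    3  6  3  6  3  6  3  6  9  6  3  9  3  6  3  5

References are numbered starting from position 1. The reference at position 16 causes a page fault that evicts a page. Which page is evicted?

3

pos 1: 3 -> fault, frames [3]
pos 2: 6 -> fault, frames [3, 6]
pos 3: 3 -> hit
pos 4: 6 -> hit
pos 5: 3 -> hit
pos 6: 6 -> hit
pos 7: 3 -> hit
pos 8: 6 -> hit
pos 9: 9 -> fault, frames [3, 6, 9]
pos 10: 6 -> hit
pos 11: 3 -> hit
pos 12: 9 -> hit
pos 13: 3 -> hit
pos 14: 6 -> hit
pos 15: 3 -> hit
pos 16: 5 -> fault, evict 3, frames [6, 9, 5]
At position 16, page 3 is evicted.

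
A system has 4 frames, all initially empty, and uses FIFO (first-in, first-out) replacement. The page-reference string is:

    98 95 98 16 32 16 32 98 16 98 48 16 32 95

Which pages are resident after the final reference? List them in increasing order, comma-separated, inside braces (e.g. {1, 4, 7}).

98 → fault, frames {98}
95 → fault, frames {98,95}
98 → hit
16 → fault, frames {98,95,16}
32 → fault, frames {98,95,16,32}
16 → hit
32 → hit
98 → hit
16 → hit
98 → hit
48 → fault, evict 98, frames {95,16,32,48}
16 → hit
32 → hit
95 → hit

{16, 32, 48, 95}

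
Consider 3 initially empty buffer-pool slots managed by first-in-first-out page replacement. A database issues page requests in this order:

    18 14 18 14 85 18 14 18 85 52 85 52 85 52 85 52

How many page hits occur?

18 -> fault, frames {18}
14 -> fault, frames {18,14}
18 -> hit
14 -> hit
85 -> fault, frames {18,14,85}
18 -> hit
14 -> hit
18 -> hit
85 -> hit
52 -> fault, evict 18, frames {14,85,52}
85 -> hit
52 -> hit
85 -> hit
52 -> hit
85 -> hit
52 -> hit
Hits: 12.

12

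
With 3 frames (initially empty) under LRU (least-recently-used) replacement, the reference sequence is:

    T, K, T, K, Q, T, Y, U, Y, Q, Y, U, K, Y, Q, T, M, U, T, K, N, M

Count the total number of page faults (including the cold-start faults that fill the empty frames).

T: miss, frames [T]
K: miss, frames [T, K]
T: hit
K: hit
Q: miss, frames [T, K, Q]
T: hit
Y: miss, evict K, frames [Q, T, Y]
U: miss, evict Q, frames [T, Y, U]
Y: hit
Q: miss, evict T, frames [U, Y, Q]
Y: hit
U: hit
K: miss, evict Q, frames [Y, U, K]
Y: hit
Q: miss, evict U, frames [K, Y, Q]
T: miss, evict K, frames [Y, Q, T]
M: miss, evict Y, frames [Q, T, M]
U: miss, evict Q, frames [T, M, U]
T: hit
K: miss, evict M, frames [U, T, K]
N: miss, evict U, frames [T, K, N]
M: miss, evict T, frames [K, N, M]
Page faults: 14.

14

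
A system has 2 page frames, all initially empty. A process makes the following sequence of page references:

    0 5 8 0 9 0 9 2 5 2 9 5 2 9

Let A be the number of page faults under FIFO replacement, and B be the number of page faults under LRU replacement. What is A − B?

-2

Under FIFO: F F F F F . . F F . F . F . → 9 faults.
Under LRU: F F F F F . . F F . F F F F → 11 faults.
A − B = 9 − 11 = -2.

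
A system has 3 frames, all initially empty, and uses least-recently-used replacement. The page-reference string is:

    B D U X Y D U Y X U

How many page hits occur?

2

B: fault, frames [B]
D: fault, frames [B, D]
U: fault, frames [B, D, U]
X: fault, evict B, frames [D, U, X]
Y: fault, evict D, frames [U, X, Y]
D: fault, evict U, frames [X, Y, D]
U: fault, evict X, frames [Y, D, U]
Y: hit
X: fault, evict D, frames [U, Y, X]
U: hit
Hits: 2.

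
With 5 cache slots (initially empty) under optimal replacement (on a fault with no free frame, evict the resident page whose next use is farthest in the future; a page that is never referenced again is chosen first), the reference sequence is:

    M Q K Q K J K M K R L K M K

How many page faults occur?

6

M → miss, frames (M)
Q → miss, frames (M Q)
K → miss, frames (M Q K)
Q → hit
K → hit
J → miss, frames (M Q K J)
K → hit
M → hit
K → hit
R → miss, frames (M Q K J R)
L → miss, evict R, frames (M Q K J L)
K → hit
M → hit
K → hit
Page faults: 6.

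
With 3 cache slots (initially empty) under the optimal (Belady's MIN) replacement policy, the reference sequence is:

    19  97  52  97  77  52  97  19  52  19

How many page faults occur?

19 → miss, frames [19]
97 → miss, frames [19, 97]
52 → miss, frames [19, 97, 52]
97 → hit
77 → miss, evict 19, frames [97, 52, 77]
52 → hit
97 → hit
19 → miss, evict 77, frames [97, 52, 19]
52 → hit
19 → hit
Page faults: 5.

5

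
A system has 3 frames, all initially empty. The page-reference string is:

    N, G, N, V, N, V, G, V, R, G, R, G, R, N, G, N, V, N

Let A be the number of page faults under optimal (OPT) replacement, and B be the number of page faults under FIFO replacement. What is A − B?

-2

Under OPT: F F . F . . . . F . . . . . . . F . → 5 faults.
Under FIFO: F F . F . . . . F . . . . F F . F . → 7 faults.
A − B = 5 − 7 = -2.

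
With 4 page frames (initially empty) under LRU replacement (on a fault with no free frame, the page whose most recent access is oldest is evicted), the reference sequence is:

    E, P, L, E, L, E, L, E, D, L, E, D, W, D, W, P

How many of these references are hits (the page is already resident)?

10

E → fault, frames (E)
P → fault, frames (E P)
L → fault, frames (E P L)
E → hit
L → hit
E → hit
L → hit
E → hit
D → fault, frames (P L E D)
L → hit
E → hit
D → hit
W → fault, evict P, frames (L E D W)
D → hit
W → hit
P → fault, evict L, frames (E D W P)
Hits: 10.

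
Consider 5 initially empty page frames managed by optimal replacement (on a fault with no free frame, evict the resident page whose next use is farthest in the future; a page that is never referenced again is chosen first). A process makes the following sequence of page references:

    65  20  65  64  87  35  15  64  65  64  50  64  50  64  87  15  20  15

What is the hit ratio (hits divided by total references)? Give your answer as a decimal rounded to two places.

65 -> miss, frames {65}
20 -> miss, frames {65,20}
65 -> hit
64 -> miss, frames {65,20,64}
87 -> miss, frames {65,20,64,87}
35 -> miss, frames {65,20,64,87,35}
15 -> miss, evict 35, frames {65,20,64,87,15}
64 -> hit
65 -> hit
64 -> hit
50 -> miss, evict 65, frames {20,64,87,15,50}
64 -> hit
50 -> hit
64 -> hit
87 -> hit
15 -> hit
20 -> hit
15 -> hit
Hits: 11 of 18 references → 11/18 = 0.6111.

0.61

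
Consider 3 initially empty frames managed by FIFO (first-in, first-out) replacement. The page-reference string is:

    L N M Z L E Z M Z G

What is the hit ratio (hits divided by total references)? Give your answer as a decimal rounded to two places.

L: fault, frames [L]
N: fault, frames [L, N]
M: fault, frames [L, N, M]
Z: fault, evict L, frames [N, M, Z]
L: fault, evict N, frames [M, Z, L]
E: fault, evict M, frames [Z, L, E]
Z: hit
M: fault, evict Z, frames [L, E, M]
Z: fault, evict L, frames [E, M, Z]
G: fault, evict E, frames [M, Z, G]
Hits: 1 of 10 references → 1/10 = 0.1000.

0.10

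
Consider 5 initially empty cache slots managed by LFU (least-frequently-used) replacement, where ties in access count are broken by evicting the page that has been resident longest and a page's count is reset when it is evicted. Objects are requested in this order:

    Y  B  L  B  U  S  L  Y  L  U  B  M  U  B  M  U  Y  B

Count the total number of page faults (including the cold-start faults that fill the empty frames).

6

Y → miss, frames (Y)
B → miss, frames (Y B)
L → miss, frames (Y B L)
B → hit
U → miss, frames (Y B L U)
S → miss, frames (Y B L U S)
L → hit
Y → hit
L → hit
U → hit
B → hit
M → miss, evict S, frames (Y B L U M)
U → hit
B → hit
M → hit
U → hit
Y → hit
B → hit
Page faults: 6.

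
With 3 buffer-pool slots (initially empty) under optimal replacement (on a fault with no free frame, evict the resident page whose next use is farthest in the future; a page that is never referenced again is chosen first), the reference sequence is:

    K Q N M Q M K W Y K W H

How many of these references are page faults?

K: miss, frames {K}
Q: miss, frames {K,Q}
N: miss, frames {K,Q,N}
M: miss, evict N, frames {K,Q,M}
Q: hit
M: hit
K: hit
W: miss, evict M, frames {K,Q,W}
Y: miss, evict Q, frames {K,W,Y}
K: hit
W: hit
H: miss, evict Y, frames {K,W,H}
Page faults: 7.

7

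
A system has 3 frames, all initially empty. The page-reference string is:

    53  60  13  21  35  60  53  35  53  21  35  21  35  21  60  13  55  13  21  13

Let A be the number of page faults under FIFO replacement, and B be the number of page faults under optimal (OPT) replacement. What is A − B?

Under FIFO: F F F F F F F . . F F . . . F F F . F . → 13 faults.
Under OPT: F F F F F . . . . F . . . . . F F . . . → 8 faults.
A − B = 13 − 8 = 5.

5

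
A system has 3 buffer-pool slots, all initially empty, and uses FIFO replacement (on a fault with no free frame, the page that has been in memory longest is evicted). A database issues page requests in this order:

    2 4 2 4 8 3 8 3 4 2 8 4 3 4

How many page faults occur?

2 → fault, frames {2}
4 → fault, frames {2,4}
2 → hit
4 → hit
8 → fault, frames {2,4,8}
3 → fault, evict 2, frames {4,8,3}
8 → hit
3 → hit
4 → hit
2 → fault, evict 4, frames {8,3,2}
8 → hit
4 → fault, evict 8, frames {3,2,4}
3 → hit
4 → hit
Page faults: 6.

6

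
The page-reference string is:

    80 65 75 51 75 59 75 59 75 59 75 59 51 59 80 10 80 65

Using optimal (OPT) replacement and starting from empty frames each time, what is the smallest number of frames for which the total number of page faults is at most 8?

3

f=1: 18 faults
f=2: 9 faults
f=3: 8 faults
f=4: 7 faults
f=5: 6 faults
f=6: 6 faults
Smallest f with faults ≤ 8 is 3.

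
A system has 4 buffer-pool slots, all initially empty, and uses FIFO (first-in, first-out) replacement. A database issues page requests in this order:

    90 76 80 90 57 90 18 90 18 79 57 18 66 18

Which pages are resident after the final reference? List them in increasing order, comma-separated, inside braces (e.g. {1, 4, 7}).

90: miss, frames {90}
76: miss, frames {90,76}
80: miss, frames {90,76,80}
90: hit
57: miss, frames {90,76,80,57}
90: hit
18: miss, evict 90, frames {76,80,57,18}
90: miss, evict 76, frames {80,57,18,90}
18: hit
79: miss, evict 80, frames {57,18,90,79}
57: hit
18: hit
66: miss, evict 57, frames {18,90,79,66}
18: hit

{18, 66, 79, 90}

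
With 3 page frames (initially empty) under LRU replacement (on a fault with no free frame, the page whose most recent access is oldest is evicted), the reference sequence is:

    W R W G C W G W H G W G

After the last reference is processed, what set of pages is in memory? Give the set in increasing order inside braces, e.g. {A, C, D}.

{G, H, W}

W -> miss, frames {W}
R -> miss, frames {W,R}
W -> hit
G -> miss, frames {R,W,G}
C -> miss, evict R, frames {W,G,C}
W -> hit
G -> hit
W -> hit
H -> miss, evict C, frames {G,W,H}
G -> hit
W -> hit
G -> hit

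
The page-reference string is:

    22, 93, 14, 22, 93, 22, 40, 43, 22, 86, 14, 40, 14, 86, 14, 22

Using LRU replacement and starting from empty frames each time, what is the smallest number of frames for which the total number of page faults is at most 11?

3

f=1: 16 faults
f=2: 13 faults
f=3: 9 faults
f=4: 8 faults
f=5: 7 faults
f=6: 6 faults
Smallest f with faults ≤ 11 is 3.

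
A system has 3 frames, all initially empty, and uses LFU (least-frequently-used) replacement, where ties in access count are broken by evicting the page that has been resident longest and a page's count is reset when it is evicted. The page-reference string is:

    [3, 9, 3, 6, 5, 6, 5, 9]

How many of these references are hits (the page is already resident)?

3

3: miss, frames {3}
9: miss, frames {3,9}
3: hit
6: miss, frames {3,9,6}
5: miss, evict 9, frames {3,6,5}
6: hit
5: hit
9: miss, evict 3, frames {6,5,9}
Hits: 3.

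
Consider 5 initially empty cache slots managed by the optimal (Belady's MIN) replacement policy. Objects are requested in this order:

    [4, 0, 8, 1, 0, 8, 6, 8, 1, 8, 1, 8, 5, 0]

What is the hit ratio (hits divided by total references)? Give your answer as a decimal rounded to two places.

0.57

4: fault, frames {4}
0: fault, frames {4,0}
8: fault, frames {4,0,8}
1: fault, frames {4,0,8,1}
0: hit
8: hit
6: fault, frames {4,0,8,1,6}
8: hit
1: hit
8: hit
1: hit
8: hit
5: fault, evict 6, frames {4,0,8,1,5}
0: hit
Hits: 8 of 14 references → 8/14 = 0.5714.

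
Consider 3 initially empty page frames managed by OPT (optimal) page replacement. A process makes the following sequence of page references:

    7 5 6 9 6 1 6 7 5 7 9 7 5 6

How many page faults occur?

8

7: fault, frames [7]
5: fault, frames [7, 5]
6: fault, frames [7, 5, 6]
9: fault, evict 5, frames [7, 6, 9]
6: hit
1: fault, evict 9, frames [7, 6, 1]
6: hit
7: hit
5: fault, evict 1, frames [7, 6, 5]
7: hit
9: fault, evict 6, frames [7, 5, 9]
7: hit
5: hit
6: fault, evict 9, frames [7, 5, 6]
Page faults: 8.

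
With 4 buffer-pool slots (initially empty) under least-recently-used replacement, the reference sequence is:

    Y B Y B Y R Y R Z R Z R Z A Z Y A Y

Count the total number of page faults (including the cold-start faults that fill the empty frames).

5

Y: fault, frames (Y)
B: fault, frames (Y B)
Y: hit
B: hit
Y: hit
R: fault, frames (B Y R)
Y: hit
R: hit
Z: fault, frames (B Y R Z)
R: hit
Z: hit
R: hit
Z: hit
A: fault, evict B, frames (Y R Z A)
Z: hit
Y: hit
A: hit
Y: hit
Page faults: 5.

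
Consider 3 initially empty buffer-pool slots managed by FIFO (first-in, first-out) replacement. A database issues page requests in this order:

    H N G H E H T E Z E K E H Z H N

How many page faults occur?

H: miss, frames (H)
N: miss, frames (H N)
G: miss, frames (H N G)
H: hit
E: miss, evict H, frames (N G E)
H: miss, evict N, frames (G E H)
T: miss, evict G, frames (E H T)
E: hit
Z: miss, evict E, frames (H T Z)
E: miss, evict H, frames (T Z E)
K: miss, evict T, frames (Z E K)
E: hit
H: miss, evict Z, frames (E K H)
Z: miss, evict E, frames (K H Z)
H: hit
N: miss, evict K, frames (H Z N)
Page faults: 12.

12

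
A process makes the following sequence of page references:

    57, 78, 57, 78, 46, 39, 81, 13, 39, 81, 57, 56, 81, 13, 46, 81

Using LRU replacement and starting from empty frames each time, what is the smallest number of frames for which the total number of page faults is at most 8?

6

f=1: 16 faults
f=2: 14 faults
f=3: 10 faults
f=4: 10 faults
f=5: 9 faults
f=6: 7 faults
f=7: 7 faults
Smallest f with faults ≤ 8 is 6.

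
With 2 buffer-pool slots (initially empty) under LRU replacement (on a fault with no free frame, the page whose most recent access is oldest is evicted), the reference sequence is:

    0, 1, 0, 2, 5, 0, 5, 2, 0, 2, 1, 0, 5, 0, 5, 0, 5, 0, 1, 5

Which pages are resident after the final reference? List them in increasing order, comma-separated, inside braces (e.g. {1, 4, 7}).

{1, 5}

0: miss, frames {0}
1: miss, frames {0,1}
0: hit
2: miss, evict 1, frames {0,2}
5: miss, evict 0, frames {2,5}
0: miss, evict 2, frames {5,0}
5: hit
2: miss, evict 0, frames {5,2}
0: miss, evict 5, frames {2,0}
2: hit
1: miss, evict 0, frames {2,1}
0: miss, evict 2, frames {1,0}
5: miss, evict 1, frames {0,5}
0: hit
5: hit
0: hit
5: hit
0: hit
1: miss, evict 5, frames {0,1}
5: miss, evict 0, frames {1,5}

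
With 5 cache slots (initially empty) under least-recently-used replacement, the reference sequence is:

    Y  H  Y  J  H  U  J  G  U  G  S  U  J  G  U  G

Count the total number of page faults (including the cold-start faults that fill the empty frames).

6

Y: miss, frames [Y]
H: miss, frames [Y, H]
Y: hit
J: miss, frames [H, Y, J]
H: hit
U: miss, frames [Y, J, H, U]
J: hit
G: miss, frames [Y, H, U, J, G]
U: hit
G: hit
S: miss, evict Y, frames [H, J, U, G, S]
U: hit
J: hit
G: hit
U: hit
G: hit
Page faults: 6.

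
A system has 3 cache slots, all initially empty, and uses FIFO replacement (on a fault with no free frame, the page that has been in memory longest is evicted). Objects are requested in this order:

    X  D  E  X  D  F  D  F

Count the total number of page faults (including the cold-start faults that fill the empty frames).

X: miss, frames (X)
D: miss, frames (X D)
E: miss, frames (X D E)
X: hit
D: hit
F: miss, evict X, frames (D E F)
D: hit
F: hit
Page faults: 4.

4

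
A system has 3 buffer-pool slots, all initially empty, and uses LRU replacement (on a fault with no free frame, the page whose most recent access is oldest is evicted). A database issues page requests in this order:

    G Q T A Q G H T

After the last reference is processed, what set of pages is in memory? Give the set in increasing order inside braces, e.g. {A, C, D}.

{G, H, T}

G -> fault, frames [G]
Q -> fault, frames [G, Q]
T -> fault, frames [G, Q, T]
A -> fault, evict G, frames [Q, T, A]
Q -> hit
G -> fault, evict T, frames [A, Q, G]
H -> fault, evict A, frames [Q, G, H]
T -> fault, evict Q, frames [G, H, T]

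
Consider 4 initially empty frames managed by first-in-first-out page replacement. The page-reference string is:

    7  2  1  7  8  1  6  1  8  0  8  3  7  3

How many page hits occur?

7 → fault, frames (7)
2 → fault, frames (7 2)
1 → fault, frames (7 2 1)
7 → hit
8 → fault, frames (7 2 1 8)
1 → hit
6 → fault, evict 7, frames (2 1 8 6)
1 → hit
8 → hit
0 → fault, evict 2, frames (1 8 6 0)
8 → hit
3 → fault, evict 1, frames (8 6 0 3)
7 → fault, evict 8, frames (6 0 3 7)
3 → hit
Hits: 6.

6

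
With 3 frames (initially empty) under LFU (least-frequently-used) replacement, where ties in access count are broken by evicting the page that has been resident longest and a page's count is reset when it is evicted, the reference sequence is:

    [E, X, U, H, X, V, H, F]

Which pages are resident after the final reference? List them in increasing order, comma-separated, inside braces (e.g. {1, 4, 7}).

{F, H, X}

E → fault, frames (E)
X → fault, frames (E X)
U → fault, frames (E X U)
H → fault, evict E, frames (X U H)
X → hit
V → fault, evict U, frames (X H V)
H → hit
F → fault, evict V, frames (X H F)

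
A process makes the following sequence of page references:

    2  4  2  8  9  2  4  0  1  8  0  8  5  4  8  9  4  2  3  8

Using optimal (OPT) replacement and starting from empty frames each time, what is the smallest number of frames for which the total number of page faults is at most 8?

6

f=1: 20 faults
f=2: 14 faults
f=3: 11 faults
f=4: 10 faults
f=5: 9 faults
f=6: 8 faults
f=7: 8 faults
f=8: 8 faults
Smallest f with faults ≤ 8 is 6.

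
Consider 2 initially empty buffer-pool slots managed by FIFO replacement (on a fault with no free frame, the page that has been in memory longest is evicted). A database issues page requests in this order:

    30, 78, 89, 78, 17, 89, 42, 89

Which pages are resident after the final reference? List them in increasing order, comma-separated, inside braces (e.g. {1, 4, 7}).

{42, 89}

30 -> fault, frames {30}
78 -> fault, frames {30,78}
89 -> fault, evict 30, frames {78,89}
78 -> hit
17 -> fault, evict 78, frames {89,17}
89 -> hit
42 -> fault, evict 89, frames {17,42}
89 -> fault, evict 17, frames {42,89}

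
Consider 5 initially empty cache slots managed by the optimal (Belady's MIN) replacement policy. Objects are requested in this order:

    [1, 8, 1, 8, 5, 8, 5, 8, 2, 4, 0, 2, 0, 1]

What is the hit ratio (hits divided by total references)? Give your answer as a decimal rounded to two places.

1: miss, frames {1}
8: miss, frames {1,8}
1: hit
8: hit
5: miss, frames {1,8,5}
8: hit
5: hit
8: hit
2: miss, frames {1,8,5,2}
4: miss, frames {1,8,5,2,4}
0: miss, evict 4, frames {1,8,5,2,0}
2: hit
0: hit
1: hit
Hits: 8 of 14 references → 8/14 = 0.5714.

0.57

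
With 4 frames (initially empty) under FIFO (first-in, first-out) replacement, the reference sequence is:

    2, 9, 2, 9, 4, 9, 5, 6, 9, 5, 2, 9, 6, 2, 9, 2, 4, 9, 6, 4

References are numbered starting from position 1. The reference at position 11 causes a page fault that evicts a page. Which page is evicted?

9

pos 1: 2 -> fault, frames (2)
pos 2: 9 -> fault, frames (2 9)
pos 3: 2 -> hit
pos 4: 9 -> hit
pos 5: 4 -> fault, frames (2 9 4)
pos 6: 9 -> hit
pos 7: 5 -> fault, frames (2 9 4 5)
pos 8: 6 -> fault, evict 2, frames (9 4 5 6)
pos 9: 9 -> hit
pos 10: 5 -> hit
pos 11: 2 -> fault, evict 9, frames (4 5 6 2)
At position 11, page 9 is evicted.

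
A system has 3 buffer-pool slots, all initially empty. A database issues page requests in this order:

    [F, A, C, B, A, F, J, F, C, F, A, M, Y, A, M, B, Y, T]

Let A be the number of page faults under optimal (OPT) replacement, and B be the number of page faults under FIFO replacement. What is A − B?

-2

Under OPT: F F F F . . F . F . . F F . . F . F → 10 faults.
Under FIFO: F F F F . F F . F . F F F . . F . F → 12 faults.
A − B = 10 − 12 = -2.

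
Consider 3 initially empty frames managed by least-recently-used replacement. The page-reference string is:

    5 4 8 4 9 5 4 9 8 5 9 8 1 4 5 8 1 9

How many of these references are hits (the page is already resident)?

5 -> miss, frames (5)
4 -> miss, frames (5 4)
8 -> miss, frames (5 4 8)
4 -> hit
9 -> miss, evict 5, frames (8 4 9)
5 -> miss, evict 8, frames (4 9 5)
4 -> hit
9 -> hit
8 -> miss, evict 5, frames (4 9 8)
5 -> miss, evict 4, frames (9 8 5)
9 -> hit
8 -> hit
1 -> miss, evict 5, frames (9 8 1)
4 -> miss, evict 9, frames (8 1 4)
5 -> miss, evict 8, frames (1 4 5)
8 -> miss, evict 1, frames (4 5 8)
1 -> miss, evict 4, frames (5 8 1)
9 -> miss, evict 5, frames (8 1 9)
Hits: 5.

5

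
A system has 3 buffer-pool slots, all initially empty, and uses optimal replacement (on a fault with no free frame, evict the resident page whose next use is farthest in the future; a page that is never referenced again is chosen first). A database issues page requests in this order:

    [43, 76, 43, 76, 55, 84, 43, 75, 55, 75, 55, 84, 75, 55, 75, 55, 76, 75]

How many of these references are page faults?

6

43 -> miss, frames [43]
76 -> miss, frames [43, 76]
43 -> hit
76 -> hit
55 -> miss, frames [43, 76, 55]
84 -> miss, evict 76, frames [43, 55, 84]
43 -> hit
75 -> miss, evict 43, frames [55, 84, 75]
55 -> hit
75 -> hit
55 -> hit
84 -> hit
75 -> hit
55 -> hit
75 -> hit
55 -> hit
76 -> miss, evict 84, frames [55, 75, 76]
75 -> hit
Page faults: 6.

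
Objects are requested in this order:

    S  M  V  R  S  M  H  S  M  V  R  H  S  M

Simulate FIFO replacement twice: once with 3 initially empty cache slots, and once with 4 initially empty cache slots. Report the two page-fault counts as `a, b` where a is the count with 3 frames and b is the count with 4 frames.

3 frames: F F F F F F F . . F F . F F → 11 faults.
4 frames: F F F F . . F F F F F F F F → 12 faults.
12 > 11: adding a frame increased faults — Belady's anomaly.

11, 12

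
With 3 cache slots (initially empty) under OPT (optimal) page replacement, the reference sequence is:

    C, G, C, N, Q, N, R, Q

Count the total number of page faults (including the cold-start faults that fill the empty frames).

5

C → fault, frames (C)
G → fault, frames (C G)
C → hit
N → fault, frames (C G N)
Q → fault, evict G, frames (C N Q)
N → hit
R → fault, evict N, frames (C Q R)
Q → hit
Page faults: 5.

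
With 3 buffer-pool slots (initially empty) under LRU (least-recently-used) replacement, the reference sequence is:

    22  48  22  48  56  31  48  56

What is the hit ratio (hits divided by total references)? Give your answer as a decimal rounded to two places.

22 → miss, frames (22)
48 → miss, frames (22 48)
22 → hit
48 → hit
56 → miss, frames (22 48 56)
31 → miss, evict 22, frames (48 56 31)
48 → hit
56 → hit
Hits: 4 of 8 references → 4/8 = 0.5000.

0.50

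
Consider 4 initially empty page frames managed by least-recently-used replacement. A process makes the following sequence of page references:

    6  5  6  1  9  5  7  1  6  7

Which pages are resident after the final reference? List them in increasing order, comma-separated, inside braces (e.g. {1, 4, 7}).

{1, 5, 6, 7}

6 → fault, frames {6}
5 → fault, frames {6,5}
6 → hit
1 → fault, frames {5,6,1}
9 → fault, frames {5,6,1,9}
5 → hit
7 → fault, evict 6, frames {1,9,5,7}
1 → hit
6 → fault, evict 9, frames {5,7,1,6}
7 → hit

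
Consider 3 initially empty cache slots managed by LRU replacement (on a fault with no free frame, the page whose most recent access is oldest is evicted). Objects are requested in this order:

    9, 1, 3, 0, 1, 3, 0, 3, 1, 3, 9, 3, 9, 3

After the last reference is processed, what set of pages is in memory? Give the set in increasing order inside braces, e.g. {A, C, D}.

9 → fault, frames (9)
1 → fault, frames (9 1)
3 → fault, frames (9 1 3)
0 → fault, evict 9, frames (1 3 0)
1 → hit
3 → hit
0 → hit
3 → hit
1 → hit
3 → hit
9 → fault, evict 0, frames (1 3 9)
3 → hit
9 → hit
3 → hit

{1, 3, 9}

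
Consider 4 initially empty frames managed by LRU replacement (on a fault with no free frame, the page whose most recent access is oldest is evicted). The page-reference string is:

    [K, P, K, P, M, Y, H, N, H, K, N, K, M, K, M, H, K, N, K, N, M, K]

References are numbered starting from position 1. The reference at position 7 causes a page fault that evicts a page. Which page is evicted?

pos 1: K: fault, frames {K}
pos 2: P: fault, frames {K,P}
pos 3: K: hit
pos 4: P: hit
pos 5: M: fault, frames {K,P,M}
pos 6: Y: fault, frames {K,P,M,Y}
pos 7: H: fault, evict K, frames {P,M,Y,H}
At position 7, page K is evicted.

K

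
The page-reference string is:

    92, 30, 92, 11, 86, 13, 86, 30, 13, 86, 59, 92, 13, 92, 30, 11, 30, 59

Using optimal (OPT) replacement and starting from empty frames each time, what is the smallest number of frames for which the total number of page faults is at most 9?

f=1: 18 faults
f=2: 12 faults
f=3: 9 faults
f=4: 7 faults
f=5: 6 faults
f=6: 6 faults
Smallest f with faults ≤ 9 is 3.

3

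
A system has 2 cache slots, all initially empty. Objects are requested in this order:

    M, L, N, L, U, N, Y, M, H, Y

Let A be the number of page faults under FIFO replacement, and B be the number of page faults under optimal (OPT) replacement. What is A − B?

1

Under FIFO: F F F . F . F F F F → 8 faults.
Under OPT: F F F . F . F F F . → 7 faults.
A − B = 8 − 7 = 1.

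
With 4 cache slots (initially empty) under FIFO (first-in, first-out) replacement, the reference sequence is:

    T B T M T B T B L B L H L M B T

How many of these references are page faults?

6

T → fault, frames {T}
B → fault, frames {T,B}
T → hit
M → fault, frames {T,B,M}
T → hit
B → hit
T → hit
B → hit
L → fault, frames {T,B,M,L}
B → hit
L → hit
H → fault, evict T, frames {B,M,L,H}
L → hit
M → hit
B → hit
T → fault, evict B, frames {M,L,H,T}
Page faults: 6.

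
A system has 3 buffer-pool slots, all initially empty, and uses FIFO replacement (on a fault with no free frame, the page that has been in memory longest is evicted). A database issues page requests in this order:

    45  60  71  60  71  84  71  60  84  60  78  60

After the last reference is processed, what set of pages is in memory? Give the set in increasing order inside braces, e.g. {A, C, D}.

{60, 78, 84}

45 -> fault, frames {45}
60 -> fault, frames {45,60}
71 -> fault, frames {45,60,71}
60 -> hit
71 -> hit
84 -> fault, evict 45, frames {60,71,84}
71 -> hit
60 -> hit
84 -> hit
60 -> hit
78 -> fault, evict 60, frames {71,84,78}
60 -> fault, evict 71, frames {84,78,60}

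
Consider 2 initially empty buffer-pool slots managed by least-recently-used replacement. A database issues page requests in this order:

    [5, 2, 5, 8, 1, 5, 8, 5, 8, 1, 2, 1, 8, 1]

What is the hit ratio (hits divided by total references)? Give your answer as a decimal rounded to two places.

5 -> miss, frames {5}
2 -> miss, frames {5,2}
5 -> hit
8 -> miss, evict 2, frames {5,8}
1 -> miss, evict 5, frames {8,1}
5 -> miss, evict 8, frames {1,5}
8 -> miss, evict 1, frames {5,8}
5 -> hit
8 -> hit
1 -> miss, evict 5, frames {8,1}
2 -> miss, evict 8, frames {1,2}
1 -> hit
8 -> miss, evict 2, frames {1,8}
1 -> hit
Hits: 5 of 14 references → 5/14 = 0.3571.

0.36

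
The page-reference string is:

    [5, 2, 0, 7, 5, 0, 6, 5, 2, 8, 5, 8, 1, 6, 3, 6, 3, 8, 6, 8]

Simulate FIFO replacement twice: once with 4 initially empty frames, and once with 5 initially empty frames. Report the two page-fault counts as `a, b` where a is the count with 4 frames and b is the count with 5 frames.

4 frames: F F F F . . F F F F . . F F F . . . . . → 11 faults.
5 frames: F F F F . . F . . F F . F . F . . . . . → 9 faults.
9 < 11: adding a frame reduced faults, as is typical.

11, 9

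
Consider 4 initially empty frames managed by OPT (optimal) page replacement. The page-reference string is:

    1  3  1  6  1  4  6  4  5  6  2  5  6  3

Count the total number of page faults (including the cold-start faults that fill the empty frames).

6

1: fault, frames {1}
3: fault, frames {1,3}
1: hit
6: fault, frames {1,3,6}
1: hit
4: fault, frames {1,3,6,4}
6: hit
4: hit
5: fault, evict 4, frames {1,3,6,5}
6: hit
2: fault, evict 1, frames {3,6,5,2}
5: hit
6: hit
3: hit
Page faults: 6.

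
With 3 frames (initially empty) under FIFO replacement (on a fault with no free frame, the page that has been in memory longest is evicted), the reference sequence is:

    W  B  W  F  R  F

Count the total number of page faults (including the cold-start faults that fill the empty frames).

W → fault, frames [W]
B → fault, frames [W, B]
W → hit
F → fault, frames [W, B, F]
R → fault, evict W, frames [B, F, R]
F → hit
Page faults: 4.

4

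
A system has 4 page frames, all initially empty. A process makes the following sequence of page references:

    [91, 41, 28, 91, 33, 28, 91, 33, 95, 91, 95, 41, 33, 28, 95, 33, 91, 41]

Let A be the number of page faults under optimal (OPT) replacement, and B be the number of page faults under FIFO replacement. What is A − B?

Under OPT: F F F . F . . . F . . . . F . . . F → 7 faults.
Under FIFO: F F F . F . . . F F . F . F . F . . → 9 faults.
A − B = 7 − 9 = -2.

-2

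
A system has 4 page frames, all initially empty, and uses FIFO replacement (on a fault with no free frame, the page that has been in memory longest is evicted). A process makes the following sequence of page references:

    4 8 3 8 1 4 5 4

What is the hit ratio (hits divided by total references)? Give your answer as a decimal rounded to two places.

4 -> fault, frames (4)
8 -> fault, frames (4 8)
3 -> fault, frames (4 8 3)
8 -> hit
1 -> fault, frames (4 8 3 1)
4 -> hit
5 -> fault, evict 4, frames (8 3 1 5)
4 -> fault, evict 8, frames (3 1 5 4)
Hits: 2 of 8 references → 2/8 = 0.2500.

0.25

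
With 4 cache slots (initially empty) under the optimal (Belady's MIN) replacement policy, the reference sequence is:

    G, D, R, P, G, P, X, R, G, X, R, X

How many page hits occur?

G -> fault, frames [G]
D -> fault, frames [G, D]
R -> fault, frames [G, D, R]
P -> fault, frames [G, D, R, P]
G -> hit
P -> hit
X -> fault, evict P, frames [G, D, R, X]
R -> hit
G -> hit
X -> hit
R -> hit
X -> hit
Hits: 7.

7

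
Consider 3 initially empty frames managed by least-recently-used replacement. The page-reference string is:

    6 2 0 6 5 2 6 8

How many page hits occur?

6 -> miss, frames (6)
2 -> miss, frames (6 2)
0 -> miss, frames (6 2 0)
6 -> hit
5 -> miss, evict 2, frames (0 6 5)
2 -> miss, evict 0, frames (6 5 2)
6 -> hit
8 -> miss, evict 5, frames (2 6 8)
Hits: 2.

2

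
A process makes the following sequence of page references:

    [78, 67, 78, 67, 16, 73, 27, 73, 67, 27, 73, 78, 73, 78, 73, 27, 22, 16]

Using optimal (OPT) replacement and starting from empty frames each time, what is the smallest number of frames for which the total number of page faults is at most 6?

5

f=1: 18 faults
f=2: 11 faults
f=3: 8 faults
f=4: 7 faults
f=5: 6 faults
f=6: 6 faults
Smallest f with faults ≤ 6 is 5.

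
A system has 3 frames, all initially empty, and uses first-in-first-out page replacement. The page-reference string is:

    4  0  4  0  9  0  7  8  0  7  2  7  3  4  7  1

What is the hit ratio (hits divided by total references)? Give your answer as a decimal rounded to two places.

4 -> fault, frames (4)
0 -> fault, frames (4 0)
4 -> hit
0 -> hit
9 -> fault, frames (4 0 9)
0 -> hit
7 -> fault, evict 4, frames (0 9 7)
8 -> fault, evict 0, frames (9 7 8)
0 -> fault, evict 9, frames (7 8 0)
7 -> hit
2 -> fault, evict 7, frames (8 0 2)
7 -> fault, evict 8, frames (0 2 7)
3 -> fault, evict 0, frames (2 7 3)
4 -> fault, evict 2, frames (7 3 4)
7 -> hit
1 -> fault, evict 7, frames (3 4 1)
Hits: 5 of 16 references → 5/16 = 0.3125.

0.31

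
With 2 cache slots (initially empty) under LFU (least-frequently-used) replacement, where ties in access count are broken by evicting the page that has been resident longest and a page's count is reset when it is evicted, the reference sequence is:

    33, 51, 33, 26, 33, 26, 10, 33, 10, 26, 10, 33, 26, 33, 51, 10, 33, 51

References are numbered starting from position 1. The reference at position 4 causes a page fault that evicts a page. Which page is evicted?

pos 1: 33: miss, frames {33}
pos 2: 51: miss, frames {33,51}
pos 3: 33: hit
pos 4: 26: miss, evict 51, frames {33,26}
At position 4, page 51 is evicted.

51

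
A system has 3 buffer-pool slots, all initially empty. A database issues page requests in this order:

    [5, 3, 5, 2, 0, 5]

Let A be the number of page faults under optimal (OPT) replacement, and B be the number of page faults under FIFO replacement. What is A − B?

Under OPT: F F . F F . → 4 faults.
Under FIFO: F F . F F F → 5 faults.
A − B = 4 − 5 = -1.

-1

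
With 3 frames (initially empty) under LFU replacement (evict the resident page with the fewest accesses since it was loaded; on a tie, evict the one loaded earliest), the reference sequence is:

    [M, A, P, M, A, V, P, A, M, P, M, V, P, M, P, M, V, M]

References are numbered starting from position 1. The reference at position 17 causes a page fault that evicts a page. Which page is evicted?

P

pos 1: M -> miss, frames (M)
pos 2: A -> miss, frames (M A)
pos 3: P -> miss, frames (M A P)
pos 4: M -> hit
pos 5: A -> hit
pos 6: V -> miss, evict P, frames (M A V)
pos 7: P -> miss, evict V, frames (M A P)
pos 8: A -> hit
pos 9: M -> hit
pos 10: P -> hit
pos 11: M -> hit
pos 12: V -> miss, evict P, frames (M A V)
pos 13: P -> miss, evict V, frames (M A P)
pos 14: M -> hit
pos 15: P -> hit
pos 16: M -> hit
pos 17: V -> miss, evict P, frames (M A V)
At position 17, page P is evicted.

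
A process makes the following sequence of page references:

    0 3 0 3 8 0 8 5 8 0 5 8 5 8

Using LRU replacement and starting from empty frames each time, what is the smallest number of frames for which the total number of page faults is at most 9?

f=1: 14 faults
f=2: 8 faults
f=3: 4 faults
f=4: 4 faults
Smallest f with faults ≤ 9 is 2.

2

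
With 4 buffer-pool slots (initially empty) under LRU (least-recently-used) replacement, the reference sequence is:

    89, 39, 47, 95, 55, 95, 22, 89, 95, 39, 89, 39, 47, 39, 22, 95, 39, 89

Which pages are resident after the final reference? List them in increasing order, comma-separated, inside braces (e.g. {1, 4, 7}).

{22, 39, 89, 95}

89 → miss, frames [89]
39 → miss, frames [89, 39]
47 → miss, frames [89, 39, 47]
95 → miss, frames [89, 39, 47, 95]
55 → miss, evict 89, frames [39, 47, 95, 55]
95 → hit
22 → miss, evict 39, frames [47, 55, 95, 22]
89 → miss, evict 47, frames [55, 95, 22, 89]
95 → hit
39 → miss, evict 55, frames [22, 89, 95, 39]
89 → hit
39 → hit
47 → miss, evict 22, frames [95, 89, 39, 47]
39 → hit
22 → miss, evict 95, frames [89, 47, 39, 22]
95 → miss, evict 89, frames [47, 39, 22, 95]
39 → hit
89 → miss, evict 47, frames [22, 95, 39, 89]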